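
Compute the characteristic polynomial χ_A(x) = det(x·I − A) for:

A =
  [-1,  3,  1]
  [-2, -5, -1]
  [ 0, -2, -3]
x^3 + 9*x^2 + 27*x + 27

Expanding det(x·I − A) (e.g. by cofactor expansion or by noting that A is similar to its Jordan form J, which has the same characteristic polynomial as A) gives
  χ_A(x) = x^3 + 9*x^2 + 27*x + 27
which factors as (x + 3)^3. The eigenvalues (with algebraic multiplicities) are λ = -3 with multiplicity 3.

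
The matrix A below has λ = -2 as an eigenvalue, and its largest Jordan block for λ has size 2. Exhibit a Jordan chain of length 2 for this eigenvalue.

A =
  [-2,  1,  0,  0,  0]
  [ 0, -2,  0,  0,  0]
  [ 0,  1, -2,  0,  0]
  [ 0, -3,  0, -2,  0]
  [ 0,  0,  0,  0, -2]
A Jordan chain for λ = -2 of length 2:
v_1 = (1, 0, 1, -3, 0)ᵀ
v_2 = (0, 1, 0, 0, 0)ᵀ

Let N = A − (-2)·I. We want v_2 with N^2 v_2 = 0 but N^1 v_2 ≠ 0; then v_{j-1} := N · v_j for j = 2, …, 2.

Pick v_2 = (0, 1, 0, 0, 0)ᵀ.
Then v_1 = N · v_2 = (1, 0, 1, -3, 0)ᵀ.

Sanity check: (A − (-2)·I) v_1 = (0, 0, 0, 0, 0)ᵀ = 0. ✓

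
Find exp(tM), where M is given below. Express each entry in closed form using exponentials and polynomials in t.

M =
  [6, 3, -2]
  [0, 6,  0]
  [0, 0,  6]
e^{tM} =
  [exp(6*t), 3*t*exp(6*t), -2*t*exp(6*t)]
  [0, exp(6*t), 0]
  [0, 0, exp(6*t)]

Strategy: write M = P · J · P⁻¹ where J is a Jordan canonical form, so e^{tM} = P · e^{tJ} · P⁻¹, and e^{tJ} can be computed block-by-block.

M has Jordan form
J =
  [6, 1, 0]
  [0, 6, 0]
  [0, 0, 6]
(up to reordering of blocks).

Per-block formulas:
  For a 2×2 Jordan block J_2(6): exp(t · J_2(6)) = e^(6t)·(I + t·N), where N is the 2×2 nilpotent shift.
  For a 1×1 block at λ = 6: exp(t · [6]) = [e^(6t)].

After assembling e^{tJ} and conjugating by P, we get:

e^{tM} =
  [exp(6*t), 3*t*exp(6*t), -2*t*exp(6*t)]
  [0, exp(6*t), 0]
  [0, 0, exp(6*t)]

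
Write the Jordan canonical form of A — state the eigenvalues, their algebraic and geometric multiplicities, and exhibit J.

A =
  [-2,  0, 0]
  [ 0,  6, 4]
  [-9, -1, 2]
J_1(-2) ⊕ J_2(4)

The characteristic polynomial is
  det(x·I − A) = x^3 - 6*x^2 + 32 = (x - 4)^2*(x + 2)

Eigenvalues and multiplicities (the geometric multiplicity of λ is n − rank(A − λI), which equals the number of Jordan blocks for λ):
  λ = -2: algebraic multiplicity = 1, geometric multiplicity = 1
  λ = 4: algebraic multiplicity = 2, geometric multiplicity = 1

Determining the block sizes for each eigenvalue:
  λ = -2: one block (gm = 1), so the single block has size am = 1 → block sizes [1]
  λ = 4: one block (gm = 1), so the single block has size am = 2 → block sizes [2]

Assembling the blocks gives a Jordan form
J =
  [-2, 0, 0]
  [ 0, 4, 1]
  [ 0, 0, 4]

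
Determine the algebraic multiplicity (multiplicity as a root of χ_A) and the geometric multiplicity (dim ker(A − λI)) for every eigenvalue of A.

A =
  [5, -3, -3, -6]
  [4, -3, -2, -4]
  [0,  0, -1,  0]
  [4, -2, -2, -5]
λ = -1: alg = 4, geom = 3

Step 1 — factor the characteristic polynomial to read off the algebraic multiplicities:
  χ_A(x) = (x + 1)^4

Step 2 — compute geometric multiplicities via the rank-nullity identity g(λ) = n − rank(A − λI):
  rank(A − (-1)·I) = 1, so dim ker(A − (-1)·I) = n − 1 = 3

Summary:
  λ = -1: algebraic multiplicity = 4, geometric multiplicity = 3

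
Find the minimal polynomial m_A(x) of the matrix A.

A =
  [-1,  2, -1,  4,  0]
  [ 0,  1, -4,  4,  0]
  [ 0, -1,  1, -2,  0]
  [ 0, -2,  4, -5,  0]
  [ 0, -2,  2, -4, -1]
x^3 + 3*x^2 + 3*x + 1

The characteristic polynomial is χ_A(x) = (x + 1)^5, so the eigenvalues are known. The minimal polynomial is
  m_A(x) = Π_λ (x − λ)^{k_λ}
where k_λ is the size of the *largest* Jordan block for λ (equivalently, the smallest k with (A − λI)^k v = 0 for every generalised eigenvector v of λ).

  λ = -1: largest Jordan block has size 3, contributing (x + 1)^3

So m_A(x) = (x + 1)^3 = x^3 + 3*x^2 + 3*x + 1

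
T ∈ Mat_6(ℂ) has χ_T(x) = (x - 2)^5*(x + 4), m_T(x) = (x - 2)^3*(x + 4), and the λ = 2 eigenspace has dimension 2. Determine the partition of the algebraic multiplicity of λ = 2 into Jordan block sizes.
Block sizes for λ = 2: [3, 2]

Step 1 — from the characteristic polynomial, algebraic multiplicity of λ = 2 is 5. From dim ker(T − (2)·I) = 2, there are exactly 2 Jordan blocks for λ = 2.
Step 2 — from the minimal polynomial, the factor (x − 2)^3 tells us the largest block for λ = 2 has size 3.
Step 3 — with total size 5, 2 blocks, and largest block 3, the block sizes (in nonincreasing order) are [3, 2].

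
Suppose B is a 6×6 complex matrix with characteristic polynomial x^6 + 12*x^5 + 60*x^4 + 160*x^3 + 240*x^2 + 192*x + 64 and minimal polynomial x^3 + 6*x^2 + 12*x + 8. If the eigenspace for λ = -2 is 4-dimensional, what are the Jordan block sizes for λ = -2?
Block sizes for λ = -2: [3, 1, 1, 1]

Step 1 — from the characteristic polynomial, algebraic multiplicity of λ = -2 is 6. From dim ker(B − (-2)·I) = 4, there are exactly 4 Jordan blocks for λ = -2.
Step 2 — from the minimal polynomial, the factor (x + 2)^3 tells us the largest block for λ = -2 has size 3.
Step 3 — with total size 6, 4 blocks, and largest block 3, the block sizes (in nonincreasing order) are [3, 1, 1, 1].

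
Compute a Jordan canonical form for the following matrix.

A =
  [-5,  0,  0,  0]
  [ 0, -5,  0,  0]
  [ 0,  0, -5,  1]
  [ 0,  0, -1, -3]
J_1(-5) ⊕ J_1(-5) ⊕ J_2(-4)

The characteristic polynomial is
  det(x·I − A) = x^4 + 18*x^3 + 121*x^2 + 360*x + 400 = (x + 4)^2*(x + 5)^2

Eigenvalues and multiplicities (the geometric multiplicity of λ is n − rank(A − λI), which equals the number of Jordan blocks for λ):
  λ = -5: algebraic multiplicity = 2, geometric multiplicity = 2
  λ = -4: algebraic multiplicity = 2, geometric multiplicity = 1

Determining the block sizes for each eigenvalue:
  λ = -5: gm = am = 2, so every block has size 1 → block sizes [1, 1]
  λ = -4: one block (gm = 1), so the single block has size am = 2 → block sizes [2]

Assembling the blocks gives a Jordan form
J =
  [-5,  0,  0,  0]
  [ 0, -5,  0,  0]
  [ 0,  0, -4,  1]
  [ 0,  0,  0, -4]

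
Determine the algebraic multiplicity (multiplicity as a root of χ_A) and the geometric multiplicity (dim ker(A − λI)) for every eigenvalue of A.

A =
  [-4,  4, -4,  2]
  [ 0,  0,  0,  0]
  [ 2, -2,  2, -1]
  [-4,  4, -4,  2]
λ = 0: alg = 4, geom = 3

Step 1 — factor the characteristic polynomial to read off the algebraic multiplicities:
  χ_A(x) = x^4

Step 2 — compute geometric multiplicities via the rank-nullity identity g(λ) = n − rank(A − λI):
  rank(A − (0)·I) = 1, so dim ker(A − (0)·I) = n − 1 = 3

Summary:
  λ = 0: algebraic multiplicity = 4, geometric multiplicity = 3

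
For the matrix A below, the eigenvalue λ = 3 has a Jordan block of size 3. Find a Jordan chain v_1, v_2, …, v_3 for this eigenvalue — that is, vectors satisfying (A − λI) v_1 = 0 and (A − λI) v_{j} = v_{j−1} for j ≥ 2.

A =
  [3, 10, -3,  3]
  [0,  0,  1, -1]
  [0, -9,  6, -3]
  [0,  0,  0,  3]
A Jordan chain for λ = 3 of length 3:
v_1 = (-3, 0, 0, 0)ᵀ
v_2 = (10, -3, -9, 0)ᵀ
v_3 = (0, 1, 0, 0)ᵀ

Let N = A − (3)·I. We want v_3 with N^3 v_3 = 0 but N^2 v_3 ≠ 0; then v_{j-1} := N · v_j for j = 3, …, 2.

Pick v_3 = (0, 1, 0, 0)ᵀ.
Then v_2 = N · v_3 = (10, -3, -9, 0)ᵀ.
Then v_1 = N · v_2 = (-3, 0, 0, 0)ᵀ.

Sanity check: (A − (3)·I) v_1 = (0, 0, 0, 0)ᵀ = 0. ✓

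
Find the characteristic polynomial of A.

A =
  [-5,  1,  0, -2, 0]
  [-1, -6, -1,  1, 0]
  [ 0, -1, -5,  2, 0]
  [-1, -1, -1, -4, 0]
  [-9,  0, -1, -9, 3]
x^5 + 17*x^4 + 90*x^3 + 50*x^2 - 875*x - 1875

Expanding det(x·I − A) (e.g. by cofactor expansion or by noting that A is similar to its Jordan form J, which has the same characteristic polynomial as A) gives
  χ_A(x) = x^5 + 17*x^4 + 90*x^3 + 50*x^2 - 875*x - 1875
which factors as (x - 3)*(x + 5)^4. The eigenvalues (with algebraic multiplicities) are λ = -5 with multiplicity 4, λ = 3 with multiplicity 1.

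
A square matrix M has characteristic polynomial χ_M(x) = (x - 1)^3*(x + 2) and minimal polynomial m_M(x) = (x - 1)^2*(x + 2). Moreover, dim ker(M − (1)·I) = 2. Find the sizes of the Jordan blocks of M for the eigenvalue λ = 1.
Block sizes for λ = 1: [2, 1]

Step 1 — from the characteristic polynomial, algebraic multiplicity of λ = 1 is 3. From dim ker(M − (1)·I) = 2, there are exactly 2 Jordan blocks for λ = 1.
Step 2 — from the minimal polynomial, the factor (x − 1)^2 tells us the largest block for λ = 1 has size 2.
Step 3 — with total size 3, 2 blocks, and largest block 2, the block sizes (in nonincreasing order) are [2, 1].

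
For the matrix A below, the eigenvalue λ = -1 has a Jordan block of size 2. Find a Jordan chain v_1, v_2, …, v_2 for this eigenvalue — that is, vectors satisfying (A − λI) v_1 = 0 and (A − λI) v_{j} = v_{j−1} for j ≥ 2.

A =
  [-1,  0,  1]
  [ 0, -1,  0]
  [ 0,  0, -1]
A Jordan chain for λ = -1 of length 2:
v_1 = (1, 0, 0)ᵀ
v_2 = (0, 0, 1)ᵀ

Let N = A − (-1)·I. We want v_2 with N^2 v_2 = 0 but N^1 v_2 ≠ 0; then v_{j-1} := N · v_j for j = 2, …, 2.

Pick v_2 = (0, 0, 1)ᵀ.
Then v_1 = N · v_2 = (1, 0, 0)ᵀ.

Sanity check: (A − (-1)·I) v_1 = (0, 0, 0)ᵀ = 0. ✓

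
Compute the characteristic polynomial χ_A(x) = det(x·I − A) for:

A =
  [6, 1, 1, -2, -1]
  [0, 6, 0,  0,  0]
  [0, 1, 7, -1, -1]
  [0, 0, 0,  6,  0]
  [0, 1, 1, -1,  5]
x^5 - 30*x^4 + 360*x^3 - 2160*x^2 + 6480*x - 7776

Expanding det(x·I − A) (e.g. by cofactor expansion or by noting that A is similar to its Jordan form J, which has the same characteristic polynomial as A) gives
  χ_A(x) = x^5 - 30*x^4 + 360*x^3 - 2160*x^2 + 6480*x - 7776
which factors as (x - 6)^5. The eigenvalues (with algebraic multiplicities) are λ = 6 with multiplicity 5.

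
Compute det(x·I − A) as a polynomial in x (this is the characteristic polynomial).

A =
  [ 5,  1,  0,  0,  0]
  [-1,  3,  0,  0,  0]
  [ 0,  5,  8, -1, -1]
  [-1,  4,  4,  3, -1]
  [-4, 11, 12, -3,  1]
x^5 - 20*x^4 + 160*x^3 - 640*x^2 + 1280*x - 1024

Expanding det(x·I − A) (e.g. by cofactor expansion or by noting that A is similar to its Jordan form J, which has the same characteristic polynomial as A) gives
  χ_A(x) = x^5 - 20*x^4 + 160*x^3 - 640*x^2 + 1280*x - 1024
which factors as (x - 4)^5. The eigenvalues (with algebraic multiplicities) are λ = 4 with multiplicity 5.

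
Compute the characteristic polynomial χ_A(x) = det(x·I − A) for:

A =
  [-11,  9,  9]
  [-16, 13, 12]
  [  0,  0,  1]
x^3 - 3*x^2 + 3*x - 1

Expanding det(x·I − A) (e.g. by cofactor expansion or by noting that A is similar to its Jordan form J, which has the same characteristic polynomial as A) gives
  χ_A(x) = x^3 - 3*x^2 + 3*x - 1
which factors as (x - 1)^3. The eigenvalues (with algebraic multiplicities) are λ = 1 with multiplicity 3.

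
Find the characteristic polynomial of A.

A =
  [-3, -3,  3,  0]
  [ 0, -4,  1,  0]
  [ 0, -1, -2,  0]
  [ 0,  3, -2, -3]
x^4 + 12*x^3 + 54*x^2 + 108*x + 81

Expanding det(x·I − A) (e.g. by cofactor expansion or by noting that A is similar to its Jordan form J, which has the same characteristic polynomial as A) gives
  χ_A(x) = x^4 + 12*x^3 + 54*x^2 + 108*x + 81
which factors as (x + 3)^4. The eigenvalues (with algebraic multiplicities) are λ = -3 with multiplicity 4.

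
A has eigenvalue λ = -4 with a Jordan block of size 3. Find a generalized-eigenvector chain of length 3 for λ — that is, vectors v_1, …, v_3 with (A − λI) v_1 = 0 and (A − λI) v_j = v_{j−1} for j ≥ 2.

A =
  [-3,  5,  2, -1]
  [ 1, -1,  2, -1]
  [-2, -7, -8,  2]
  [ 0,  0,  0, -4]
A Jordan chain for λ = -4 of length 3:
v_1 = (2, 0, -1, 0)ᵀ
v_2 = (1, 1, -2, 0)ᵀ
v_3 = (1, 0, 0, 0)ᵀ

Let N = A − (-4)·I. We want v_3 with N^3 v_3 = 0 but N^2 v_3 ≠ 0; then v_{j-1} := N · v_j for j = 3, …, 2.

Pick v_3 = (1, 0, 0, 0)ᵀ.
Then v_2 = N · v_3 = (1, 1, -2, 0)ᵀ.
Then v_1 = N · v_2 = (2, 0, -1, 0)ᵀ.

Sanity check: (A − (-4)·I) v_1 = (0, 0, 0, 0)ᵀ = 0. ✓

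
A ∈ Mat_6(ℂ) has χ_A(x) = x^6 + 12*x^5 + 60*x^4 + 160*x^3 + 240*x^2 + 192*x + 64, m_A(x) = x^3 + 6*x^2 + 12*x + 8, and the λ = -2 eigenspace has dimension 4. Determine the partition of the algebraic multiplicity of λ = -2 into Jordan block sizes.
Block sizes for λ = -2: [3, 1, 1, 1]

Step 1 — from the characteristic polynomial, algebraic multiplicity of λ = -2 is 6. From dim ker(A − (-2)·I) = 4, there are exactly 4 Jordan blocks for λ = -2.
Step 2 — from the minimal polynomial, the factor (x + 2)^3 tells us the largest block for λ = -2 has size 3.
Step 3 — with total size 6, 4 blocks, and largest block 3, the block sizes (in nonincreasing order) are [3, 1, 1, 1].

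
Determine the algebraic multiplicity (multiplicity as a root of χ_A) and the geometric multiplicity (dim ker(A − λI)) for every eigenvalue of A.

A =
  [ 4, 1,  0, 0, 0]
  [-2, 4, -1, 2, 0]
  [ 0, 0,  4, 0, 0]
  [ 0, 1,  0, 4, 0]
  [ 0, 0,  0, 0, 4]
λ = 4: alg = 5, geom = 3

Step 1 — factor the characteristic polynomial to read off the algebraic multiplicities:
  χ_A(x) = (x - 4)^5

Step 2 — compute geometric multiplicities via the rank-nullity identity g(λ) = n − rank(A − λI):
  rank(A − (4)·I) = 2, so dim ker(A − (4)·I) = n − 2 = 3

Summary:
  λ = 4: algebraic multiplicity = 5, geometric multiplicity = 3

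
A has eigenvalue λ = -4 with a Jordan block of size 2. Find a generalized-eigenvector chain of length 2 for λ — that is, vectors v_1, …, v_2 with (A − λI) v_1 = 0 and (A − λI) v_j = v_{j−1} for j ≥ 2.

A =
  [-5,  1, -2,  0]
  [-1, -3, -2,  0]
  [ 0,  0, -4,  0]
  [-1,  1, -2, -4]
A Jordan chain for λ = -4 of length 2:
v_1 = (-1, -1, 0, -1)ᵀ
v_2 = (1, 0, 0, 0)ᵀ

Let N = A − (-4)·I. We want v_2 with N^2 v_2 = 0 but N^1 v_2 ≠ 0; then v_{j-1} := N · v_j for j = 2, …, 2.

Pick v_2 = (1, 0, 0, 0)ᵀ.
Then v_1 = N · v_2 = (-1, -1, 0, -1)ᵀ.

Sanity check: (A − (-4)·I) v_1 = (0, 0, 0, 0)ᵀ = 0. ✓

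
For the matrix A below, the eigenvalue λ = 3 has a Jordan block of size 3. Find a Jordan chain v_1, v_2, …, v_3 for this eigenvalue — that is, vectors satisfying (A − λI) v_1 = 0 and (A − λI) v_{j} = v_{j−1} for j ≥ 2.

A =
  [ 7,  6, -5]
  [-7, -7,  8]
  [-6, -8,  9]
A Jordan chain for λ = 3 of length 3:
v_1 = (4, -6, -4)ᵀ
v_2 = (4, -7, -6)ᵀ
v_3 = (1, 0, 0)ᵀ

Let N = A − (3)·I. We want v_3 with N^3 v_3 = 0 but N^2 v_3 ≠ 0; then v_{j-1} := N · v_j for j = 3, …, 2.

Pick v_3 = (1, 0, 0)ᵀ.
Then v_2 = N · v_3 = (4, -7, -6)ᵀ.
Then v_1 = N · v_2 = (4, -6, -4)ᵀ.

Sanity check: (A − (3)·I) v_1 = (0, 0, 0)ᵀ = 0. ✓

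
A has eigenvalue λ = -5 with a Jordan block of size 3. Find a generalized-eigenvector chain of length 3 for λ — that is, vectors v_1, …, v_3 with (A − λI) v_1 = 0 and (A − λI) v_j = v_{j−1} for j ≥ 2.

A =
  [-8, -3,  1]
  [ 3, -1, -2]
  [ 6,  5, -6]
A Jordan chain for λ = -5 of length 3:
v_1 = (6, -9, -9)ᵀ
v_2 = (-3, 3, 6)ᵀ
v_3 = (1, 0, 0)ᵀ

Let N = A − (-5)·I. We want v_3 with N^3 v_3 = 0 but N^2 v_3 ≠ 0; then v_{j-1} := N · v_j for j = 3, …, 2.

Pick v_3 = (1, 0, 0)ᵀ.
Then v_2 = N · v_3 = (-3, 3, 6)ᵀ.
Then v_1 = N · v_2 = (6, -9, -9)ᵀ.

Sanity check: (A − (-5)·I) v_1 = (0, 0, 0)ᵀ = 0. ✓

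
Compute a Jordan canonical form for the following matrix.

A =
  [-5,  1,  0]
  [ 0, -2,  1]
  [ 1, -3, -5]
J_3(-4)

The characteristic polynomial is
  det(x·I − A) = x^3 + 12*x^2 + 48*x + 64 = (x + 4)^3

Eigenvalues and multiplicities (the geometric multiplicity of λ is n − rank(A − λI), which equals the number of Jordan blocks for λ):
  λ = -4: algebraic multiplicity = 3, geometric multiplicity = 1

Determining the block sizes for each eigenvalue:
  λ = -4: one block (gm = 1), so the single block has size am = 3 → block sizes [3]

Assembling the blocks gives a Jordan form
J =
  [-4,  1,  0]
  [ 0, -4,  1]
  [ 0,  0, -4]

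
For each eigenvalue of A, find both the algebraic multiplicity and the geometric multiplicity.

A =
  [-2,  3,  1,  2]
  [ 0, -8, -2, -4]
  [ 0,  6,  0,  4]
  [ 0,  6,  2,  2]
λ = -2: alg = 4, geom = 3

Step 1 — factor the characteristic polynomial to read off the algebraic multiplicities:
  χ_A(x) = (x + 2)^4

Step 2 — compute geometric multiplicities via the rank-nullity identity g(λ) = n − rank(A − λI):
  rank(A − (-2)·I) = 1, so dim ker(A − (-2)·I) = n − 1 = 3

Summary:
  λ = -2: algebraic multiplicity = 4, geometric multiplicity = 3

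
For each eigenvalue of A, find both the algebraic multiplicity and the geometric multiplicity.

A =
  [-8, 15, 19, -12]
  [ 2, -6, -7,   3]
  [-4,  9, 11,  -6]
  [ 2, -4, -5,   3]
λ = 0: alg = 4, geom = 2

Step 1 — factor the characteristic polynomial to read off the algebraic multiplicities:
  χ_A(x) = x^4

Step 2 — compute geometric multiplicities via the rank-nullity identity g(λ) = n − rank(A − λI):
  rank(A − (0)·I) = 2, so dim ker(A − (0)·I) = n − 2 = 2

Summary:
  λ = 0: algebraic multiplicity = 4, geometric multiplicity = 2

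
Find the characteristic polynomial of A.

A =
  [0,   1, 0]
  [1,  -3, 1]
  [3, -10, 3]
x^3

Expanding det(x·I − A) (e.g. by cofactor expansion or by noting that A is similar to its Jordan form J, which has the same characteristic polynomial as A) gives
  χ_A(x) = x^3
which factors as x^3. The eigenvalues (with algebraic multiplicities) are λ = 0 with multiplicity 3.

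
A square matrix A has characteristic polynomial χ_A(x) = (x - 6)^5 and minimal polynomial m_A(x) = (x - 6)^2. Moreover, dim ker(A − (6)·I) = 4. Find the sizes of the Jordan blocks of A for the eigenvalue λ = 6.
Block sizes for λ = 6: [2, 1, 1, 1]

Step 1 — from the characteristic polynomial, algebraic multiplicity of λ = 6 is 5. From dim ker(A − (6)·I) = 4, there are exactly 4 Jordan blocks for λ = 6.
Step 2 — from the minimal polynomial, the factor (x − 6)^2 tells us the largest block for λ = 6 has size 2.
Step 3 — with total size 5, 4 blocks, and largest block 2, the block sizes (in nonincreasing order) are [2, 1, 1, 1].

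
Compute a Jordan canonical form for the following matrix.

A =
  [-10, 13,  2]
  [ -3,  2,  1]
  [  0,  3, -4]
J_3(-4)

The characteristic polynomial is
  det(x·I − A) = x^3 + 12*x^2 + 48*x + 64 = (x + 4)^3

Eigenvalues and multiplicities (the geometric multiplicity of λ is n − rank(A − λI), which equals the number of Jordan blocks for λ):
  λ = -4: algebraic multiplicity = 3, geometric multiplicity = 1

Determining the block sizes for each eigenvalue:
  λ = -4: one block (gm = 1), so the single block has size am = 3 → block sizes [3]

Assembling the blocks gives a Jordan form
J =
  [-4,  1,  0]
  [ 0, -4,  1]
  [ 0,  0, -4]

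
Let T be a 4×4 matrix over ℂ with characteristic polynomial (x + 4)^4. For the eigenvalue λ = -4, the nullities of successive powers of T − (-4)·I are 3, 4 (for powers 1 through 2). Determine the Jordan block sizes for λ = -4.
Block sizes for λ = -4: [2, 1, 1]

From the dimensions of kernels of powers, the number of Jordan blocks of size at least j is d_j − d_{j−1} where d_j = dim ker(N^j) (with d_0 = 0). Computing the differences gives [3, 1].
The number of blocks of size exactly k is (#blocks of size ≥ k) − (#blocks of size ≥ k + 1), so the partition is: 2 block(s) of size 1, 1 block(s) of size 2.
In nonincreasing order the block sizes are [2, 1, 1].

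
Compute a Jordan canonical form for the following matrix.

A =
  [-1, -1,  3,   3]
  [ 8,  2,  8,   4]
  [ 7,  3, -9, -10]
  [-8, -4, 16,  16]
J_3(2) ⊕ J_1(2)

The characteristic polynomial is
  det(x·I − A) = x^4 - 8*x^3 + 24*x^2 - 32*x + 16 = (x - 2)^4

Eigenvalues and multiplicities (the geometric multiplicity of λ is n − rank(A − λI), which equals the number of Jordan blocks for λ):
  λ = 2: algebraic multiplicity = 4, geometric multiplicity = 2

Determining the block sizes for each eigenvalue:
  λ = 2: with am = 4 and gm = 2, the partition is not yet determined (e.g. several partitions of 4 into 2 parts exist). Let N = A − (2)·I. Computing rank(N^1) = 2, rank(N^2) = 1, rank(N^3) = 0; the number of blocks of size ≥ j is rank(N^{j−1}) − rank(N^j), giving [2, 1, 1]. So we have 1 block(s) of size 3, 1 block(s) of size 1 → block sizes [3, 1]

Assembling the blocks gives a Jordan form
J =
  [2, 1, 0, 0]
  [0, 2, 1, 0]
  [0, 0, 2, 0]
  [0, 0, 0, 2]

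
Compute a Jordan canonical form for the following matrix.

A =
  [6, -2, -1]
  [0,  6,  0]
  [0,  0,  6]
J_2(6) ⊕ J_1(6)

The characteristic polynomial is
  det(x·I − A) = x^3 - 18*x^2 + 108*x - 216 = (x - 6)^3

Eigenvalues and multiplicities (the geometric multiplicity of λ is n − rank(A − λI), which equals the number of Jordan blocks for λ):
  λ = 6: algebraic multiplicity = 3, geometric multiplicity = 2

Determining the block sizes for each eigenvalue:
  λ = 6: 2 blocks summing to 3 forces exactly one block of size 2 and the rest size 1 → block sizes [2, 1]

Assembling the blocks gives a Jordan form
J =
  [6, 1, 0]
  [0, 6, 0]
  [0, 0, 6]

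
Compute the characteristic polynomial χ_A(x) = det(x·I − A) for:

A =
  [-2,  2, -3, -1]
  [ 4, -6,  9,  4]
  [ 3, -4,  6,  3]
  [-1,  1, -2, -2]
x^4 + 4*x^3 + 6*x^2 + 4*x + 1

Expanding det(x·I − A) (e.g. by cofactor expansion or by noting that A is similar to its Jordan form J, which has the same characteristic polynomial as A) gives
  χ_A(x) = x^4 + 4*x^3 + 6*x^2 + 4*x + 1
which factors as (x + 1)^4. The eigenvalues (with algebraic multiplicities) are λ = -1 with multiplicity 4.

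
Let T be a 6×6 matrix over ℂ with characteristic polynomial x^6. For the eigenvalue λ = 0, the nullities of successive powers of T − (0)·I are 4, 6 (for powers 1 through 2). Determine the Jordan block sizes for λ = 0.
Block sizes for λ = 0: [2, 2, 1, 1]

From the dimensions of kernels of powers, the number of Jordan blocks of size at least j is d_j − d_{j−1} where d_j = dim ker(N^j) (with d_0 = 0). Computing the differences gives [4, 2].
The number of blocks of size exactly k is (#blocks of size ≥ k) − (#blocks of size ≥ k + 1), so the partition is: 2 block(s) of size 1, 2 block(s) of size 2.
In nonincreasing order the block sizes are [2, 2, 1, 1].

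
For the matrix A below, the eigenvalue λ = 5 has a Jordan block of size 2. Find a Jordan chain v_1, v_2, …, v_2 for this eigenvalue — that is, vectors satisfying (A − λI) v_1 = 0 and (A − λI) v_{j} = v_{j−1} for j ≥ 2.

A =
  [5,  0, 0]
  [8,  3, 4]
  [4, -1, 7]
A Jordan chain for λ = 5 of length 2:
v_1 = (0, 8, 4)ᵀ
v_2 = (1, 0, 0)ᵀ

Let N = A − (5)·I. We want v_2 with N^2 v_2 = 0 but N^1 v_2 ≠ 0; then v_{j-1} := N · v_j for j = 2, …, 2.

Pick v_2 = (1, 0, 0)ᵀ.
Then v_1 = N · v_2 = (0, 8, 4)ᵀ.

Sanity check: (A − (5)·I) v_1 = (0, 0, 0)ᵀ = 0. ✓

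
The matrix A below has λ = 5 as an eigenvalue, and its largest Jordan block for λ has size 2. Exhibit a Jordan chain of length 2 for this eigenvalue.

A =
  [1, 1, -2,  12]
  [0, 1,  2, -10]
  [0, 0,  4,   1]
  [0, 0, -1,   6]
A Jordan chain for λ = 5 of length 2:
v_1 = (-2, 2, -1, -1)ᵀ
v_2 = (0, 0, 1, 0)ᵀ

Let N = A − (5)·I. We want v_2 with N^2 v_2 = 0 but N^1 v_2 ≠ 0; then v_{j-1} := N · v_j for j = 2, …, 2.

Pick v_2 = (0, 0, 1, 0)ᵀ.
Then v_1 = N · v_2 = (-2, 2, -1, -1)ᵀ.

Sanity check: (A − (5)·I) v_1 = (0, 0, 0, 0)ᵀ = 0. ✓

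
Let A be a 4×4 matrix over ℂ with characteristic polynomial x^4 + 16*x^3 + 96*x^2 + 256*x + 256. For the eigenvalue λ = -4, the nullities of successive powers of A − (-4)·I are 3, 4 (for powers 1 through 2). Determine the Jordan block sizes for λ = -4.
Block sizes for λ = -4: [2, 1, 1]

From the dimensions of kernels of powers, the number of Jordan blocks of size at least j is d_j − d_{j−1} where d_j = dim ker(N^j) (with d_0 = 0). Computing the differences gives [3, 1].
The number of blocks of size exactly k is (#blocks of size ≥ k) − (#blocks of size ≥ k + 1), so the partition is: 2 block(s) of size 1, 1 block(s) of size 2.
In nonincreasing order the block sizes are [2, 1, 1].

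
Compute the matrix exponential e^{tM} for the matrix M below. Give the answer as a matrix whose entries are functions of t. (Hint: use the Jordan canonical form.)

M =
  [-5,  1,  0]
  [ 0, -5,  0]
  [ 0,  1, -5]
e^{tM} =
  [exp(-5*t), t*exp(-5*t), 0]
  [0, exp(-5*t), 0]
  [0, t*exp(-5*t), exp(-5*t)]

Strategy: write M = P · J · P⁻¹ where J is a Jordan canonical form, so e^{tM} = P · e^{tJ} · P⁻¹, and e^{tJ} can be computed block-by-block.

M has Jordan form
J =
  [-5,  1,  0]
  [ 0, -5,  0]
  [ 0,  0, -5]
(up to reordering of blocks).

Per-block formulas:
  For a 2×2 Jordan block J_2(-5): exp(t · J_2(-5)) = e^(-5t)·(I + t·N), where N is the 2×2 nilpotent shift.
  For a 1×1 block at λ = -5: exp(t · [-5]) = [e^(-5t)].

After assembling e^{tJ} and conjugating by P, we get:

e^{tM} =
  [exp(-5*t), t*exp(-5*t), 0]
  [0, exp(-5*t), 0]
  [0, t*exp(-5*t), exp(-5*t)]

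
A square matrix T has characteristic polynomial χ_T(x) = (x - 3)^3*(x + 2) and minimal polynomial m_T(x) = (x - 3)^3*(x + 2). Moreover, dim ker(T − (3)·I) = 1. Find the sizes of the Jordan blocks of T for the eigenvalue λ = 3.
Block sizes for λ = 3: [3]

Step 1 — from the characteristic polynomial, algebraic multiplicity of λ = 3 is 3. From dim ker(T − (3)·I) = 1, there are exactly 1 Jordan blocks for λ = 3.
Step 2 — from the minimal polynomial, the factor (x − 3)^3 tells us the largest block for λ = 3 has size 3.
Step 3 — with total size 3, 1 blocks, and largest block 3, the block sizes (in nonincreasing order) are [3].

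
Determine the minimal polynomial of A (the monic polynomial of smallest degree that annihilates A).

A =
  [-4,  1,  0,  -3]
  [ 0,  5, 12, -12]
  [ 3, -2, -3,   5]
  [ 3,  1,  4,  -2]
x^2 + 2*x + 1

The characteristic polynomial is χ_A(x) = (x + 1)^4, so the eigenvalues are known. The minimal polynomial is
  m_A(x) = Π_λ (x − λ)^{k_λ}
where k_λ is the size of the *largest* Jordan block for λ (equivalently, the smallest k with (A − λI)^k v = 0 for every generalised eigenvector v of λ).

  λ = -1: largest Jordan block has size 2, contributing (x + 1)^2

So m_A(x) = (x + 1)^2 = x^2 + 2*x + 1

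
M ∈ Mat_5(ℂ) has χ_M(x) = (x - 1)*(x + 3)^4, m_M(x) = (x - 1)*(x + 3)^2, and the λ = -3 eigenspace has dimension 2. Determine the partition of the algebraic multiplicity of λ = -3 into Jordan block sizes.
Block sizes for λ = -3: [2, 2]

Step 1 — from the characteristic polynomial, algebraic multiplicity of λ = -3 is 4. From dim ker(M − (-3)·I) = 2, there are exactly 2 Jordan blocks for λ = -3.
Step 2 — from the minimal polynomial, the factor (x + 3)^2 tells us the largest block for λ = -3 has size 2.
Step 3 — with total size 4, 2 blocks, and largest block 2, the block sizes (in nonincreasing order) are [2, 2].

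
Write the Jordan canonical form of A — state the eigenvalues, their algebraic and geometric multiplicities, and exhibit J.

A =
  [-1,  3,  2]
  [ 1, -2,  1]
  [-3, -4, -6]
J_3(-3)

The characteristic polynomial is
  det(x·I − A) = x^3 + 9*x^2 + 27*x + 27 = (x + 3)^3

Eigenvalues and multiplicities (the geometric multiplicity of λ is n − rank(A − λI), which equals the number of Jordan blocks for λ):
  λ = -3: algebraic multiplicity = 3, geometric multiplicity = 1

Determining the block sizes for each eigenvalue:
  λ = -3: one block (gm = 1), so the single block has size am = 3 → block sizes [3]

Assembling the blocks gives a Jordan form
J =
  [-3,  1,  0]
  [ 0, -3,  1]
  [ 0,  0, -3]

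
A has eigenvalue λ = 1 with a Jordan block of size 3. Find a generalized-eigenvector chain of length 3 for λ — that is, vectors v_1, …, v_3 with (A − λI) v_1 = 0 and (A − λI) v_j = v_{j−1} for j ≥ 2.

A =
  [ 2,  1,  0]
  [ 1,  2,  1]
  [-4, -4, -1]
A Jordan chain for λ = 1 of length 3:
v_1 = (2, -2, 0)ᵀ
v_2 = (1, 1, -4)ᵀ
v_3 = (1, 0, 0)ᵀ

Let N = A − (1)·I. We want v_3 with N^3 v_3 = 0 but N^2 v_3 ≠ 0; then v_{j-1} := N · v_j for j = 3, …, 2.

Pick v_3 = (1, 0, 0)ᵀ.
Then v_2 = N · v_3 = (1, 1, -4)ᵀ.
Then v_1 = N · v_2 = (2, -2, 0)ᵀ.

Sanity check: (A − (1)·I) v_1 = (0, 0, 0)ᵀ = 0. ✓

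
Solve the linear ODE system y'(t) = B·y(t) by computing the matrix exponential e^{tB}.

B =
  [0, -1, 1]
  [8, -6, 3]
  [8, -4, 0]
e^{tB} =
  [2*t^2*exp(-2*t) + 2*t*exp(-2*t) + exp(-2*t), -t^2*exp(-2*t) - t*exp(-2*t), t^2*exp(-2*t)/2 + t*exp(-2*t)]
  [4*t^2*exp(-2*t) + 8*t*exp(-2*t), -2*t^2*exp(-2*t) - 4*t*exp(-2*t) + exp(-2*t), t^2*exp(-2*t) + 3*t*exp(-2*t)]
  [8*t*exp(-2*t), -4*t*exp(-2*t), 2*t*exp(-2*t) + exp(-2*t)]

Strategy: write B = P · J · P⁻¹ where J is a Jordan canonical form, so e^{tB} = P · e^{tJ} · P⁻¹, and e^{tJ} can be computed block-by-block.

B has Jordan form
J =
  [-2,  1,  0]
  [ 0, -2,  1]
  [ 0,  0, -2]
(up to reordering of blocks).

Per-block formulas:
  For a 3×3 Jordan block J_3(-2): exp(t · J_3(-2)) = e^(-2t)·(I + t·N + (t^2/2)·N^2), where N is the 3×3 nilpotent shift.

After assembling e^{tJ} and conjugating by P, we get:

e^{tB} =
  [2*t^2*exp(-2*t) + 2*t*exp(-2*t) + exp(-2*t), -t^2*exp(-2*t) - t*exp(-2*t), t^2*exp(-2*t)/2 + t*exp(-2*t)]
  [4*t^2*exp(-2*t) + 8*t*exp(-2*t), -2*t^2*exp(-2*t) - 4*t*exp(-2*t) + exp(-2*t), t^2*exp(-2*t) + 3*t*exp(-2*t)]
  [8*t*exp(-2*t), -4*t*exp(-2*t), 2*t*exp(-2*t) + exp(-2*t)]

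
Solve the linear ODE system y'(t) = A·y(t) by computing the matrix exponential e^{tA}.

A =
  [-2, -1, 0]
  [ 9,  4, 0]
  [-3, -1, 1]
e^{tA} =
  [-3*t*exp(t) + exp(t), -t*exp(t), 0]
  [9*t*exp(t), 3*t*exp(t) + exp(t), 0]
  [-3*t*exp(t), -t*exp(t), exp(t)]

Strategy: write A = P · J · P⁻¹ where J is a Jordan canonical form, so e^{tA} = P · e^{tJ} · P⁻¹, and e^{tJ} can be computed block-by-block.

A has Jordan form
J =
  [1, 1, 0]
  [0, 1, 0]
  [0, 0, 1]
(up to reordering of blocks).

Per-block formulas:
  For a 2×2 Jordan block J_2(1): exp(t · J_2(1)) = e^(1t)·(I + t·N), where N is the 2×2 nilpotent shift.
  For a 1×1 block at λ = 1: exp(t · [1]) = [e^(1t)].

After assembling e^{tJ} and conjugating by P, we get:

e^{tA} =
  [-3*t*exp(t) + exp(t), -t*exp(t), 0]
  [9*t*exp(t), 3*t*exp(t) + exp(t), 0]
  [-3*t*exp(t), -t*exp(t), exp(t)]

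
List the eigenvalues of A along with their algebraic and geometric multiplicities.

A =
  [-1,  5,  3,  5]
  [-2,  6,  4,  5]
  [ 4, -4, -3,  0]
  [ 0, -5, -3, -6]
λ = -1: alg = 4, geom = 2

Step 1 — factor the characteristic polynomial to read off the algebraic multiplicities:
  χ_A(x) = (x + 1)^4

Step 2 — compute geometric multiplicities via the rank-nullity identity g(λ) = n − rank(A − λI):
  rank(A − (-1)·I) = 2, so dim ker(A − (-1)·I) = n − 2 = 2

Summary:
  λ = -1: algebraic multiplicity = 4, geometric multiplicity = 2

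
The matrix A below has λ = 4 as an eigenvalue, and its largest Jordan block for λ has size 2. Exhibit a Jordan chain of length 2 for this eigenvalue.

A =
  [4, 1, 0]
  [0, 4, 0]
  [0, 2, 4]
A Jordan chain for λ = 4 of length 2:
v_1 = (1, 0, 2)ᵀ
v_2 = (0, 1, 0)ᵀ

Let N = A − (4)·I. We want v_2 with N^2 v_2 = 0 but N^1 v_2 ≠ 0; then v_{j-1} := N · v_j for j = 2, …, 2.

Pick v_2 = (0, 1, 0)ᵀ.
Then v_1 = N · v_2 = (1, 0, 2)ᵀ.

Sanity check: (A − (4)·I) v_1 = (0, 0, 0)ᵀ = 0. ✓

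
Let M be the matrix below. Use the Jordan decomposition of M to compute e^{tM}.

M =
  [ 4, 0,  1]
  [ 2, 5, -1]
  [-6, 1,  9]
e^{tM} =
  [-t^2*exp(6*t) - 2*t*exp(6*t) + exp(6*t), t^2*exp(6*t)/2, t^2*exp(6*t)/2 + t*exp(6*t)]
  [2*t*exp(6*t), -t*exp(6*t) + exp(6*t), -t*exp(6*t)]
  [-2*t^2*exp(6*t) - 6*t*exp(6*t), t^2*exp(6*t) + t*exp(6*t), t^2*exp(6*t) + 3*t*exp(6*t) + exp(6*t)]

Strategy: write M = P · J · P⁻¹ where J is a Jordan canonical form, so e^{tM} = P · e^{tJ} · P⁻¹, and e^{tJ} can be computed block-by-block.

M has Jordan form
J =
  [6, 1, 0]
  [0, 6, 1]
  [0, 0, 6]
(up to reordering of blocks).

Per-block formulas:
  For a 3×3 Jordan block J_3(6): exp(t · J_3(6)) = e^(6t)·(I + t·N + (t^2/2)·N^2), where N is the 3×3 nilpotent shift.

After assembling e^{tJ} and conjugating by P, we get:

e^{tM} =
  [-t^2*exp(6*t) - 2*t*exp(6*t) + exp(6*t), t^2*exp(6*t)/2, t^2*exp(6*t)/2 + t*exp(6*t)]
  [2*t*exp(6*t), -t*exp(6*t) + exp(6*t), -t*exp(6*t)]
  [-2*t^2*exp(6*t) - 6*t*exp(6*t), t^2*exp(6*t) + t*exp(6*t), t^2*exp(6*t) + 3*t*exp(6*t) + exp(6*t)]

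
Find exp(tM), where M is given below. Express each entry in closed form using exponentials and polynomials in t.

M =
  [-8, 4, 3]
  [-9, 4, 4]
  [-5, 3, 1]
e^{tM} =
  [-t^2*exp(-t) - 7*t*exp(-t) + exp(-t), t^2*exp(-t)/2 + 4*t*exp(-t), t^2*exp(-t)/2 + 3*t*exp(-t)]
  [-t^2*exp(-t) - 9*t*exp(-t), t^2*exp(-t)/2 + 5*t*exp(-t) + exp(-t), t^2*exp(-t)/2 + 4*t*exp(-t)]
  [-t^2*exp(-t) - 5*t*exp(-t), t^2*exp(-t)/2 + 3*t*exp(-t), t^2*exp(-t)/2 + 2*t*exp(-t) + exp(-t)]

Strategy: write M = P · J · P⁻¹ where J is a Jordan canonical form, so e^{tM} = P · e^{tJ} · P⁻¹, and e^{tJ} can be computed block-by-block.

M has Jordan form
J =
  [-1,  1,  0]
  [ 0, -1,  1]
  [ 0,  0, -1]
(up to reordering of blocks).

Per-block formulas:
  For a 3×3 Jordan block J_3(-1): exp(t · J_3(-1)) = e^(-1t)·(I + t·N + (t^2/2)·N^2), where N is the 3×3 nilpotent shift.

After assembling e^{tJ} and conjugating by P, we get:

e^{tM} =
  [-t^2*exp(-t) - 7*t*exp(-t) + exp(-t), t^2*exp(-t)/2 + 4*t*exp(-t), t^2*exp(-t)/2 + 3*t*exp(-t)]
  [-t^2*exp(-t) - 9*t*exp(-t), t^2*exp(-t)/2 + 5*t*exp(-t) + exp(-t), t^2*exp(-t)/2 + 4*t*exp(-t)]
  [-t^2*exp(-t) - 5*t*exp(-t), t^2*exp(-t)/2 + 3*t*exp(-t), t^2*exp(-t)/2 + 2*t*exp(-t) + exp(-t)]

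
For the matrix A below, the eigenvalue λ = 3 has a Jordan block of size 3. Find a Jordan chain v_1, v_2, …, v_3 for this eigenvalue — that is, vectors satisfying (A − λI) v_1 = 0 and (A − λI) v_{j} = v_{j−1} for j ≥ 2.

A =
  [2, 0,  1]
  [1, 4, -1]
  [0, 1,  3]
A Jordan chain for λ = 3 of length 3:
v_1 = (1, 0, 1)ᵀ
v_2 = (-1, 1, 0)ᵀ
v_3 = (1, 0, 0)ᵀ

Let N = A − (3)·I. We want v_3 with N^3 v_3 = 0 but N^2 v_3 ≠ 0; then v_{j-1} := N · v_j for j = 3, …, 2.

Pick v_3 = (1, 0, 0)ᵀ.
Then v_2 = N · v_3 = (-1, 1, 0)ᵀ.
Then v_1 = N · v_2 = (1, 0, 1)ᵀ.

Sanity check: (A − (3)·I) v_1 = (0, 0, 0)ᵀ = 0. ✓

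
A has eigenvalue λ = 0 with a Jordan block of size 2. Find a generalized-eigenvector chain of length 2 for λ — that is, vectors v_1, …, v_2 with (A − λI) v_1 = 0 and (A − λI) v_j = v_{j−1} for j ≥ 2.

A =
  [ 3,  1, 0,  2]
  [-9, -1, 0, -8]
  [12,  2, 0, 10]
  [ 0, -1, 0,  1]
A Jordan chain for λ = 0 of length 2:
v_1 = (1, -1, 2, -1)ᵀ
v_2 = (0, 1, 0, 0)ᵀ

Let N = A − (0)·I. We want v_2 with N^2 v_2 = 0 but N^1 v_2 ≠ 0; then v_{j-1} := N · v_j for j = 2, …, 2.

Pick v_2 = (0, 1, 0, 0)ᵀ.
Then v_1 = N · v_2 = (1, -1, 2, -1)ᵀ.

Sanity check: (A − (0)·I) v_1 = (0, 0, 0, 0)ᵀ = 0. ✓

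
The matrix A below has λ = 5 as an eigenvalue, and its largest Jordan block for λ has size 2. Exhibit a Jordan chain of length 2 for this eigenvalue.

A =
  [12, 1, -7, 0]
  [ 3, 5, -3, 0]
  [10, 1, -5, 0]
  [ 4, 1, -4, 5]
A Jordan chain for λ = 5 of length 2:
v_1 = (1, 0, 1, 1)ᵀ
v_2 = (0, 1, 0, 0)ᵀ

Let N = A − (5)·I. We want v_2 with N^2 v_2 = 0 but N^1 v_2 ≠ 0; then v_{j-1} := N · v_j for j = 2, …, 2.

Pick v_2 = (0, 1, 0, 0)ᵀ.
Then v_1 = N · v_2 = (1, 0, 1, 1)ᵀ.

Sanity check: (A − (5)·I) v_1 = (0, 0, 0, 0)ᵀ = 0. ✓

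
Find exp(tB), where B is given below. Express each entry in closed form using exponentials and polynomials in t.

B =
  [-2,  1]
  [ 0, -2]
e^{tB} =
  [exp(-2*t), t*exp(-2*t)]
  [0, exp(-2*t)]

Strategy: write B = P · J · P⁻¹ where J is a Jordan canonical form, so e^{tB} = P · e^{tJ} · P⁻¹, and e^{tJ} can be computed block-by-block.

B has Jordan form
J =
  [-2,  1]
  [ 0, -2]
(up to reordering of blocks).

Per-block formulas:
  For a 2×2 Jordan block J_2(-2): exp(t · J_2(-2)) = e^(-2t)·(I + t·N), where N is the 2×2 nilpotent shift.

After assembling e^{tJ} and conjugating by P, we get:

e^{tB} =
  [exp(-2*t), t*exp(-2*t)]
  [0, exp(-2*t)]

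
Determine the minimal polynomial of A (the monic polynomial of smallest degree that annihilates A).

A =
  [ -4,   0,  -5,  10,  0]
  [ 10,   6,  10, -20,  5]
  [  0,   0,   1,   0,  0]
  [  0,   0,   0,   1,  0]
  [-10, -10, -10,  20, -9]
x^2 + 3*x - 4

The characteristic polynomial is χ_A(x) = (x - 1)^3*(x + 4)^2, so the eigenvalues are known. The minimal polynomial is
  m_A(x) = Π_λ (x − λ)^{k_λ}
where k_λ is the size of the *largest* Jordan block for λ (equivalently, the smallest k with (A − λI)^k v = 0 for every generalised eigenvector v of λ).

  λ = -4: largest Jordan block has size 1, contributing (x + 4)
  λ = 1: largest Jordan block has size 1, contributing (x − 1)

So m_A(x) = (x - 1)*(x + 4) = x^2 + 3*x - 4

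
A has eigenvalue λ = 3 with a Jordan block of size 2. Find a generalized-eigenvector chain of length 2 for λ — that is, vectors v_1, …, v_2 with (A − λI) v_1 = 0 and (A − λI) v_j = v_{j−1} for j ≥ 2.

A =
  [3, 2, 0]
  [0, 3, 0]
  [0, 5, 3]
A Jordan chain for λ = 3 of length 2:
v_1 = (2, 0, 5)ᵀ
v_2 = (0, 1, 0)ᵀ

Let N = A − (3)·I. We want v_2 with N^2 v_2 = 0 but N^1 v_2 ≠ 0; then v_{j-1} := N · v_j for j = 2, …, 2.

Pick v_2 = (0, 1, 0)ᵀ.
Then v_1 = N · v_2 = (2, 0, 5)ᵀ.

Sanity check: (A − (3)·I) v_1 = (0, 0, 0)ᵀ = 0. ✓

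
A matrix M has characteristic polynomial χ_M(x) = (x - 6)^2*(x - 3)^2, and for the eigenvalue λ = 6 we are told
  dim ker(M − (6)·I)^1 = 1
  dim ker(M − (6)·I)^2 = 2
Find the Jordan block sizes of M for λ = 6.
Block sizes for λ = 6: [2]

From the dimensions of kernels of powers, the number of Jordan blocks of size at least j is d_j − d_{j−1} where d_j = dim ker(N^j) (with d_0 = 0). Computing the differences gives [1, 1].
The number of blocks of size exactly k is (#blocks of size ≥ k) − (#blocks of size ≥ k + 1), so the partition is: 1 block(s) of size 2.
In nonincreasing order the block sizes are [2].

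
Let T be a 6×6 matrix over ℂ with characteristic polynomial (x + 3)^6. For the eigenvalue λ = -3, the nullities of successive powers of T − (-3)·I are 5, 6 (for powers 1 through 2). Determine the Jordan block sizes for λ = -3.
Block sizes for λ = -3: [2, 1, 1, 1, 1]

From the dimensions of kernels of powers, the number of Jordan blocks of size at least j is d_j − d_{j−1} where d_j = dim ker(N^j) (with d_0 = 0). Computing the differences gives [5, 1].
The number of blocks of size exactly k is (#blocks of size ≥ k) − (#blocks of size ≥ k + 1), so the partition is: 4 block(s) of size 1, 1 block(s) of size 2.
In nonincreasing order the block sizes are [2, 1, 1, 1, 1].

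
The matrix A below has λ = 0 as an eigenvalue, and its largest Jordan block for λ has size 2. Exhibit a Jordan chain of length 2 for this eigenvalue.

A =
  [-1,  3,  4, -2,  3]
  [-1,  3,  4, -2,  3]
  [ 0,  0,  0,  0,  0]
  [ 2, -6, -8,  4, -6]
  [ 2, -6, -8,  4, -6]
A Jordan chain for λ = 0 of length 2:
v_1 = (-1, -1, 0, 2, 2)ᵀ
v_2 = (1, 0, 0, 0, 0)ᵀ

Let N = A − (0)·I. We want v_2 with N^2 v_2 = 0 but N^1 v_2 ≠ 0; then v_{j-1} := N · v_j for j = 2, …, 2.

Pick v_2 = (1, 0, 0, 0, 0)ᵀ.
Then v_1 = N · v_2 = (-1, -1, 0, 2, 2)ᵀ.

Sanity check: (A − (0)·I) v_1 = (0, 0, 0, 0, 0)ᵀ = 0. ✓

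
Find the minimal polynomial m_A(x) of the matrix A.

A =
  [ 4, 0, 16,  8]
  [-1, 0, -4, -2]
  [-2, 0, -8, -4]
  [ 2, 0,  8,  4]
x^2

The characteristic polynomial is χ_A(x) = x^4, so the eigenvalues are known. The minimal polynomial is
  m_A(x) = Π_λ (x − λ)^{k_λ}
where k_λ is the size of the *largest* Jordan block for λ (equivalently, the smallest k with (A − λI)^k v = 0 for every generalised eigenvector v of λ).

  λ = 0: largest Jordan block has size 2, contributing (x − 0)^2

So m_A(x) = x^2 = x^2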